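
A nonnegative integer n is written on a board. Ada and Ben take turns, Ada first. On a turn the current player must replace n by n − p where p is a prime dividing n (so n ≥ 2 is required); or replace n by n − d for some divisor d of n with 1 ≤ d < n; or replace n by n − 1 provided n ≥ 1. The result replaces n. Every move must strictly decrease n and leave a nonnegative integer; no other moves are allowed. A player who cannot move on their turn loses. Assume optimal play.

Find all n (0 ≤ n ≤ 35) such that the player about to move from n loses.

Positions with no move are L. A position that does have a move is losing for the player to move precisely when every available move leads to a winning position for the opponent. Fill in the labels:
n=0: no move → L
n=1: W (go to 0, an L position)
n=2: W (go to 0, an L position)
n=3: W (go to 0, an L position)
n=4: L (options 2(W), 3(W) are all W)
n=5: W (go to 0, an L position)
n=6: W (go to 4, an L position)
n=7: W (go to 0, an L position)
n=8: W (go to 4, an L position)
n=9: L (options 6(W), 8(W) are all W)
n=10: W (go to 9, an L position)
n=11: W (go to 0, an L position)
n=12: W (go to 9, an L position)
n=13: W (go to 0, an L position)
n=14: L (options 7(W), 12(W), 13(W) are all W)
n=15: W (go to 14, an L position)
n=16: W (go to 14, an L position)
n=17: W (go to 0, an L position)
n=18: W (go to 9, an L position)
n=19: W (go to 0, an L position)
n=20: L (options 10(W), 15(W), 16(W), 18(W), 19(W) are all W)
n=21: W (go to 14, an L position)
n=22: W (go to 20, an L position)
n=23: W (go to 0, an L position)
n=24: W (go to 20, an L position)
n=25: W (go to 20, an L position)
n=26: L (options 13(W), 24(W), 25(W) are all W)
n=27: W (go to 26, an L position)
n=28: W (go to 14, an L position)
n=29: W (go to 0, an L position)
n=30: W (go to 20, an L position)
n=31: W (go to 0, an L position)
n=32: L (options 16(W), 24(W), 28(W), 30(W), 31(W) are all W)
n=33: W (go to 32, an L position)
n=34: W (go to 32, an L position)
n=35: L (options 28(W), 30(W), 34(W) are all W)
Reading off the rows marked L gives the requested list; there are 8 such values of n.

0, 4, 9, 14, 20, 26, 32, 35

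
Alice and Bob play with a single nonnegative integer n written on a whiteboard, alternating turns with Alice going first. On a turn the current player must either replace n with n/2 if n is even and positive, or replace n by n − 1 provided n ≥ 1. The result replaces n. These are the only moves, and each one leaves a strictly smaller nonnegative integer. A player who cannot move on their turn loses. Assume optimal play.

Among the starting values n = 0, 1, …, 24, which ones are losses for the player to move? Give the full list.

0, 2, 5, 7, 9, 11, 13, 15, 17, 19, 21, 23

Build the W/L table. Terminal = L. A non-terminal position is W if it has a move to some L; otherwise it is L.
n=0: no move → L
n=1: →0(L), so W
n=2: →1(W) only, which is W, so L
n=3: →2(L), so W
n=4: →2(L), so W
n=5: →4(W) only, which is W, so L
n=6: →5(L), so W
n=7: →6(W) only, which is W, so L
n=8: →7(L), so W
n=9: →8(W) only, which is W, so L
n=10: →5(L), so W
n=11: →10(W) only, which is W, so L
n=12: →11(L), so W
n=13: →12(W) only, which is W, so L
n=14: →7(L), so W
n=15: →14(W) only, which is W, so L
n=16: →15(L), so W
n=17: →16(W) only, which is W, so L
n=18: →9(L), so W
n=19: →18(W) only, which is W, so L
n=20: →19(L), so W
n=21: →20(W) only, which is W, so L
n=22: →11(L), so W
n=23: →22(W) only, which is W, so L
n=24: →23(L), so W
Reading off the rows marked L gives the requested list; there are 12 such values of n.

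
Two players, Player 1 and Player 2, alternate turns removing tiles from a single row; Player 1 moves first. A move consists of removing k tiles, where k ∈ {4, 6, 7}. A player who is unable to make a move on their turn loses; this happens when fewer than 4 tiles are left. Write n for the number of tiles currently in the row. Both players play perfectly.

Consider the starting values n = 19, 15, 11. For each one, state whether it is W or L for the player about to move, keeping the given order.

Compute win/loss labels from the base case upward. A position with no move is L. Any other position is W if it can reach an L in one move, else L.
n=0: no move → L
n=1: no move → L
n=2: no move → L
n=3: no move → L
n=4: can move to 0, which is L ⇒ W
n=5: can move to 1, which is L ⇒ W
n=6: can move to 2, which is L ⇒ W
n=7: can move to 3, which is L ⇒ W
n=8: can move to 2, which is L ⇒ W
n=9: can move to 3, which is L ⇒ W
n=10: can move to 3, which is L ⇒ W
n=11: moves to 7(W), 5(W), 4(W); every one is W ⇒ L
n=12: moves to 8(W), 6(W), 5(W); every one is W ⇒ L
n=13: moves to 9(W), 7(W), 6(W); every one is W ⇒ L
n=14: moves to 10(W), 8(W), 7(W); every one is W ⇒ L
n=15: can move to 11, which is L ⇒ W
n=16: can move to 12, which is L ⇒ W
n=17: can move to 13, which is L ⇒ W
n=18: can move to 14, which is L ⇒ W
n=19: can move to 13, which is L ⇒ W

19: W, 15: W, 11: L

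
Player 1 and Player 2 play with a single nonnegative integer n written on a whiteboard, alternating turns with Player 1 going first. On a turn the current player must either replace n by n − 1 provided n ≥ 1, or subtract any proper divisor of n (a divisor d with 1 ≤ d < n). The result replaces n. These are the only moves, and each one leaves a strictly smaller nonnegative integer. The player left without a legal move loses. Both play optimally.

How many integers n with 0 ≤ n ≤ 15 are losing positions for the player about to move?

Positions with no move are L. A position that does have a move is losing for the player to move precisely when every available move leads to a winning position for the opponent. Fill in the labels:
n=0: no move → L
n=1: W (go to 0, an L position)
n=2: L (sole option 1(W) is W)
n=3: W (go to 2, an L position)
n=4: W (go to 2, an L position)
n=5: L (sole option 4(W) is W)
n=6: W (go to 5, an L position)
n=7: L (sole option 6(W) is W)
n=8: W (go to 7, an L position)
n=9: L (options 6(W), 8(W) are all W)
n=10: W (go to 5, an L position)
n=11: L (sole option 10(W) is W)
n=12: W (go to 9, an L position)
n=13: L (sole option 12(W) is W)
n=14: W (go to 7, an L position)
n=15: L (options 10(W), 12(W), 14(W) are all W)
L entries with 0 ≤ n ≤ 15: n = 0, 2, 5, 7, 9, 11, 13, 15; that makes 8.

8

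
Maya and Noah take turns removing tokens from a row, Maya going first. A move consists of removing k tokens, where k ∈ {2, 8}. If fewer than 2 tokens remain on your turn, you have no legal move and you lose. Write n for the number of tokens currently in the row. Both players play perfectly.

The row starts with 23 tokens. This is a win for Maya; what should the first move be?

Remove 2, leaving 21.

Build the W/L table. Terminal = L. A non-terminal position is W if it has a move to some L; otherwise it is L.
n=0: no move → L
n=1: no move → L
n=2: reaches L-position 0 → W
n=3: reaches L-position 1 → W
n=4: only reaches 2(W), which is W → L
n=5: only reaches 3(W), which is W → L
n=6: reaches L-position 4 → W
n=7: reaches L-position 5 → W
n=8: reaches L-position 0 → W
n=9: reaches L-position 1 → W
n=10: only reaches 8(W), 2(W), all W → L
n=11: only reaches 9(W), 3(W), all W → L
n=12: reaches L-position 10 → W
n=13: reaches L-position 11 → W
n=14: only reaches 12(W), 6(W), all W → L
n=15: only reaches 13(W), 7(W), all W → L
n=16: reaches L-position 14 → W
n=17: reaches L-position 15 → W
n=18: reaches L-position 10 → W
n=19: reaches L-position 11 → W
n=20: only reaches 18(W), 12(W), all W → L
n=21: only reaches 19(W), 13(W), all W → L
n=22: reaches L-position 20 → W
n=23: reaches L-position 21 → W
From 23, the L positions reachable in one move are: 21, 15. Any move reaching one of these is winning.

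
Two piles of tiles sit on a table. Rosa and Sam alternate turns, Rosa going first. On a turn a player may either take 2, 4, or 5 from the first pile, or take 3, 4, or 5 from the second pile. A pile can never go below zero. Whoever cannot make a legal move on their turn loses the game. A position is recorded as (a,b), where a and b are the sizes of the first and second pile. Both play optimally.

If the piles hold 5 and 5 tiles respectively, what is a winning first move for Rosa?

Move to (3,5).

Use the standard recursion: the mover loses at a terminal position; elsewhere, the mover wins exactly when some move hands the opponent an L position.
No move ever increases a pile, so every position that can arise here has a ≤ 5 and b ≤ 5; it is enough to label the cells with 0 ≤ a ≤ 5 and 0 ≤ b ≤ 5.
Every move lowers a or b (never raises either), so fill the grid row by row in increasing a, and left to right within a row: each cell's successors are then already labelled.
      b=0  b=1  b=2  b=3  b=4  b=5
a=0:    L    L    L    W    W    W
a=1:    L    L    L    W    W    W
a=2:    W    W    W    L    L    L
a=3:    W    W    W    L    L    L
a=4:    W    W    W    W    W    W
a=5:    W    W    W    W    W    W
Cells with no legal move (terminal, hence L): (0,0), (0,1), (0,2), (1,0), (1,1), (1,2).
The remaining L cells, each justified by listing all of its moves:
(2,3): →(0,3)(W), (2,0)(W) — all W, so L
(2,4): →(0,4)(W), (2,1)(W), (2,0)(W) — all W, so L
(2,5): →(0,5)(W), (2,2)(W), (2,1)(W), (2,0)(W) — all W, so L
(3,3): →(1,3)(W), (3,0)(W) — all W, so L
(3,4): →(1,4)(W), (3,1)(W), (3,0)(W) — all W, so L
(3,5): →(1,5)(W), (3,2)(W), (3,1)(W), (3,0)(W) — all W, so L
Every other cell has at least one move into one of the L cells above, so it is W.
From (5,5), the L positions reachable in one move are: (3,5).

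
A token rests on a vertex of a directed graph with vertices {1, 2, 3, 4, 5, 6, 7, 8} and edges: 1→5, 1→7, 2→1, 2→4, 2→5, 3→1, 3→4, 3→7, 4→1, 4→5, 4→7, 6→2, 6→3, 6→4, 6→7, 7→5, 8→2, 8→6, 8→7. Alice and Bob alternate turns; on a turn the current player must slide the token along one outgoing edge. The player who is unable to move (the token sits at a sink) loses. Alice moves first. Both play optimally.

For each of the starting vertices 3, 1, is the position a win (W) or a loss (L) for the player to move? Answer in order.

Use the standard recursion: the mover loses at a terminal position; elsewhere, the mover wins exactly when some move hands the opponent an L position.
Every edge goes from a vertex to one that appears earlier in the order 5, 7, 1, 4, 2, 3, 6, 8, so processing vertices in that order labels each vertex after all of its successors.
5: no outgoing edge → L
7: →5(L), so W
1: →5(L), so W
4: →5(L), so W
2: →5(L), so W
3: →4(W), 1(W), 7(W) — all W, so L
6: →3(L), so W
8: →6(W), 2(W), 7(W) — all W, so L

3: L, 1: W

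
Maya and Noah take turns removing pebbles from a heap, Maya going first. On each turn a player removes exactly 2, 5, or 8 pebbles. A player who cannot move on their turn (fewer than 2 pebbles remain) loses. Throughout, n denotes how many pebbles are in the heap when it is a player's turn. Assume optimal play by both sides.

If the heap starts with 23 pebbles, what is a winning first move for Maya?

Classify positions by backward induction: terminal positions (no move available) are L. From any other position, the mover wins iff some move reaches an L.
n=0: no move → L
n=1: no move → L
n=2: can move to 0, which is L ⇒ W
n=3: can move to 1, which is L ⇒ W
n=4: the only move is to 2(W), a W ⇒ L
n=5: can move to 0, which is L ⇒ W
n=6: can move to 4, which is L ⇒ W
n=7: moves to 5(W), 2(W); every one is W ⇒ L
n=8: can move to 0, which is L ⇒ W
n=9: can move to 7, which is L ⇒ W
n=10: moves to 8(W), 5(W), 2(W); every one is W ⇒ L
n=11: moves to 9(W), 6(W), 3(W); every one is W ⇒ L
n=12: can move to 10, which is L ⇒ W
n=13: can move to 11, which is L ⇒ W
n=14: moves to 12(W), 9(W), 6(W); every one is W ⇒ L
n=15: can move to 10, which is L ⇒ W
n=16: can move to 14, which is L ⇒ W
n=17: moves to 15(W), 12(W), 9(W); every one is W ⇒ L
n=18: can move to 10, which is L ⇒ W
n=19: can move to 17, which is L ⇒ W
n=20: moves to 18(W), 15(W), 12(W); every one is W ⇒ L
n=21: moves to 19(W), 16(W), 13(W); every one is W ⇒ L
n=22: can move to 20, which is L ⇒ W
n=23: can move to 21, which is L ⇒ W
From 23, the L positions reachable in one move are: 21.

Remove 2, leaving 21.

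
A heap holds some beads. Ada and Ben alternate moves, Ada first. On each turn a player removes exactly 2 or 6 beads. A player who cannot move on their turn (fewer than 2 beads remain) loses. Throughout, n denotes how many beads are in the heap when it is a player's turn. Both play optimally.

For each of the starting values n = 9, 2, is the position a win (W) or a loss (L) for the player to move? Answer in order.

9: L, 2: W

Positions with no move are L. A position that does have a move is losing for the player to move precisely when every available move leads to a winning position for the opponent. Fill in the labels:
n=0: no move → L
n=1: no move → L
n=2: W (go to 0, an L position)
n=3: W (go to 1, an L position)
n=4: L (sole option 2(W) is W)
n=5: L (sole option 3(W) is W)
n=6: W (go to 4, an L position)
n=7: W (go to 5, an L position)
n=8: L (options 6(W), 2(W) are all W)
n=9: L (options 7(W), 3(W) are all W)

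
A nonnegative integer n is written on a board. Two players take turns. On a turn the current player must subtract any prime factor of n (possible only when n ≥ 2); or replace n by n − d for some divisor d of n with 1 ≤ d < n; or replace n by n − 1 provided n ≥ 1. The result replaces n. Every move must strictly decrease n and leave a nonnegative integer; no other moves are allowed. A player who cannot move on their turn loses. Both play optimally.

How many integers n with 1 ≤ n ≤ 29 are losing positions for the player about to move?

5

Work bottom-up. With no move the player to move loses. Otherwise the position is W if at least one move leads to an L position for the opponent, and L if every move leads to a W.
n=0: no move → L
n=1: reaches L-position 0 → W
n=2: reaches L-position 0 → W
n=3: reaches L-position 0 → W
n=4: only reaches 2(W), 3(W), all W → L
n=5: reaches L-position 0 → W
n=6: reaches L-position 4 → W
n=7: reaches L-position 0 → W
n=8: reaches L-position 4 → W
n=9: only reaches 6(W), 8(W), all W → L
n=10: reaches L-position 9 → W
n=11: reaches L-position 0 → W
n=12: reaches L-position 9 → W
n=13: reaches L-position 0 → W
n=14: only reaches 7(W), 12(W), 13(W), all W → L
n=15: reaches L-position 14 → W
n=16: reaches L-position 14 → W
n=17: reaches L-position 0 → W
n=18: reaches L-position 9 → W
n=19: reaches L-position 0 → W
n=20: only reaches 10(W), 15(W), 16(W), 18(W), 19(W), all W → L
n=21: reaches L-position 14 → W
n=22: reaches L-position 20 → W
n=23: reaches L-position 0 → W
n=24: reaches L-position 20 → W
n=25: reaches L-position 20 → W
n=26: only reaches 13(W), 24(W), 25(W), all W → L
n=27: reaches L-position 26 → W
n=28: reaches L-position 14 → W
n=29: reaches L-position 0 → W
L entries with 1 ≤ n ≤ 29 (n=0 is outside the asked range and is not counted): n = 4, 9, 14, 20, 26; that makes 5.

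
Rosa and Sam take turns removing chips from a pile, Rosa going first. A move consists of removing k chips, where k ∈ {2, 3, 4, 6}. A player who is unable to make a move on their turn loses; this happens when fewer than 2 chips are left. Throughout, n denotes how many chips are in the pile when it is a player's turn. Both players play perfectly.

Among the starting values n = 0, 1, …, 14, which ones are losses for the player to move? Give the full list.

0, 1, 8, 9

Build the W/L table. Terminal = L. A non-terminal position is W if it has a move to some L; otherwise it is L.
n=0: no move → L
n=1: no move → L
n=2: can move to 0, which is L ⇒ W
n=3: can move to 1, which is L ⇒ W
n=4: can move to 1, which is L ⇒ W
n=5: can move to 1, which is L ⇒ W
n=6: can move to 0, which is L ⇒ W
n=7: can move to 1, which is L ⇒ W
n=8: moves to 6(W), 5(W), 4(W), 2(W); every one is W ⇒ L
n=9: moves to 7(W), 6(W), 5(W), 3(W); every one is W ⇒ L
n=10: can move to 8, which is L ⇒ W
n=11: can move to 9, which is L ⇒ W
n=12: can move to 9, which is L ⇒ W
n=13: can move to 9, which is L ⇒ W
n=14: can move to 8, which is L ⇒ W
The losing starting values of n are exactly the entries labelled L in this table (4 of them).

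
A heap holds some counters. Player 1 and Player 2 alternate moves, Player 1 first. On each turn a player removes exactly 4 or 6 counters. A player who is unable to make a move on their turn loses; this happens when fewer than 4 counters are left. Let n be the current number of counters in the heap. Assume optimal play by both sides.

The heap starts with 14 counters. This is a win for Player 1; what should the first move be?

Remove 4, leaving 10.

Use the standard recursion: the mover loses at a terminal position; elsewhere, the mover wins exactly when some move hands the opponent an L position.
n=0: no move → L
n=1: no move → L
n=2: no move → L
n=3: no move → L
n=4: can move to 0, which is L ⇒ W
n=5: can move to 1, which is L ⇒ W
n=6: can move to 2, which is L ⇒ W
n=7: can move to 3, which is L ⇒ W
n=8: can move to 2, which is L ⇒ W
n=9: can move to 3, which is L ⇒ W
n=10: moves to 6(W), 4(W); every one is W ⇒ L
n=11: moves to 7(W), 5(W); every one is W ⇒ L
n=12: moves to 8(W), 6(W); every one is W ⇒ L
n=13: moves to 9(W), 7(W); every one is W ⇒ L
n=14: can move to 10, which is L ⇒ W
From 14, the L positions reachable in one move are: 10.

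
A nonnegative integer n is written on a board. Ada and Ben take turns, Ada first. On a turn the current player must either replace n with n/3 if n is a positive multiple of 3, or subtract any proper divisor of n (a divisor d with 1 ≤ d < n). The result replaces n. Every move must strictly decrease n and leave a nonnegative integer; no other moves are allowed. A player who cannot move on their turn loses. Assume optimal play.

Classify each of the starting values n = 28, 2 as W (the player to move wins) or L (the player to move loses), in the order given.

28: L, 2: W

Compute win/loss labels from the base case upward. A position with no move is L. Any other position is W if it can reach an L in one move, else L.
n=0: no move → L
n=1: no move → L
n=2: W (go to 1, an L position)
n=3: W (go to 1, an L position)
n=4: L (options 2(W), 3(W) are all W)
n=5: W (go to 4, an L position)
n=6: W (go to 4, an L position)
n=7: L (sole option 6(W) is W)
n=8: W (go to 4, an L position)
n=9: L (options 3(W), 6(W), 8(W) are all W)
n=10: W (go to 9, an L position)
n=11: L (sole option 10(W) is W)
n=12: W (go to 4, an L position)
n=13: L (sole option 12(W) is W)
n=14: W (go to 7, an L position)
n=15: L (options 5(W), 10(W), 12(W), 14(W) are all W)
n=16: W (go to 15, an L position)
n=17: L (sole option 16(W) is W)
n=18: W (go to 9, an L position)
n=19: L (sole option 18(W) is W)
n=20: W (go to 15, an L position)
n=21: W (go to 7, an L position)
n=22: W (go to 11, an L position)
n=23: L (sole option 22(W) is W)
n=24: W (go to 23, an L position)
n=25: L (options 20(W), 24(W) are all W)
n=26: W (go to 13, an L position)
n=27: W (go to 9, an L position)
n=28: L (options 14(W), 21(W), 24(W), 26(W), 27(W) are all W)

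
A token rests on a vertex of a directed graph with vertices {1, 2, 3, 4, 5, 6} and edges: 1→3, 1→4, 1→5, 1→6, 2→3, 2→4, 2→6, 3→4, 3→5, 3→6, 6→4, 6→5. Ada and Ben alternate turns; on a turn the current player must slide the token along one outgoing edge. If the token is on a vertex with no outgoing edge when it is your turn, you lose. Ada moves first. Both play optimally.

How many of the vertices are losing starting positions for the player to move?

Use the standard recursion: the mover loses at a terminal position; elsewhere, the mover wins exactly when some move hands the opponent an L position.
Every edge goes from a vertex to one that appears earlier in the order 4, 5, 6, 3, 2, 1, so processing vertices in that order labels each vertex after all of its successors.
4: no outgoing edge → L
5: no outgoing edge → L
6: W (go to 5, an L position)
3: W (go to 5, an L position)
2: W (go to 4, an L position)
1: W (go to 5, an L position)
The L vertices are 4, 5; that is 2 in all.

2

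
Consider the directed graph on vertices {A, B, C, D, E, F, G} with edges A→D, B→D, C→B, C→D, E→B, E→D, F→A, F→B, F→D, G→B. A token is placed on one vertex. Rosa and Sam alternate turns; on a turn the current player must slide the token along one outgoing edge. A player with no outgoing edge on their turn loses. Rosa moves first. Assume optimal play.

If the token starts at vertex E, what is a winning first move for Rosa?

Use the standard recursion: the mover loses at a terminal position; elsewhere, the mover wins exactly when some move hands the opponent an L position.
Every edge goes from a vertex to one that appears earlier in the order D, B, E, C, A, F, G, so processing vertices in that order labels each vertex after all of its successors.
D: no outgoing edge → L
B: can move to D, which is L ⇒ W
E: can move to D, which is L ⇒ W
C: can move to D, which is L ⇒ W
A: can move to D, which is L ⇒ W
F: can move to D, which is L ⇒ W
G: the only move is to B(W), a W ⇒ L
From E, the L positions reachable in one move are: D.

Move to D.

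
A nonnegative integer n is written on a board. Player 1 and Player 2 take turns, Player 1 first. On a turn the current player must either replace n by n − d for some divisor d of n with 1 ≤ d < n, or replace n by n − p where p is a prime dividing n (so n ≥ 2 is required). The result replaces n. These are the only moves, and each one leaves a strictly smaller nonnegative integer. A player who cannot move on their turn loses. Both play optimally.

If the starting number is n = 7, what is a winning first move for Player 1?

Move to 0.

Compute win/loss labels from the base case upward. A position with no move is L. Any other position is W if it can reach an L in one move, else L.
n=0: no move → L
n=1: no move → L
n=2: reaches L-position 0 → W
n=3: reaches L-position 0 → W
n=4: only reaches 2(W), 3(W), all W → L
n=5: reaches L-position 0 → W
n=6: reaches L-position 4 → W
n=7: reaches L-position 0 → W
From 7, the L positions reachable in one move are: 0.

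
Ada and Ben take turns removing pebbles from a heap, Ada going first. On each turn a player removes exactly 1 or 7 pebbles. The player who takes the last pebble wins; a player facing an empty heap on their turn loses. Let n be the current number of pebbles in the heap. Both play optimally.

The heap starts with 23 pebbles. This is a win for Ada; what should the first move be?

Remove 1, leaving 22.

Positions with no move are L. A position that does have a move is losing for the player to move precisely when every available move leads to a winning position for the opponent. Fill in the labels:
n=0: no move → L
n=1: →0(L), so W
n=2: →1(W) only, which is W, so L
n=3: →2(L), so W
n=4: →3(W) only, which is W, so L
n=5: →4(L), so W
n=6: →5(W) only, which is W, so L
n=7: →6(L), so W
n=8: →7(W), 1(W) — all W, so L
n=9: →8(L), so W
n=10: →9(W), 3(W) — all W, so L
n=11: →10(L), so W
n=12: →11(W), 5(W) — all W, so L
n=13: →12(L), so W
n=14: →13(W), 7(W) — all W, so L
n=15: →14(L), so W
n=16: →15(W), 9(W) — all W, so L
n=17: →16(L), so W
n=18: →17(W), 11(W) — all W, so L
n=19: →18(L), so W
n=20: →19(W), 13(W) — all W, so L
n=21: →20(L), so W
n=22: →21(W), 15(W) — all W, so L
n=23: →22(L), so W
From 23, the L positions reachable in one move are: 22, 16. Any move reaching one of these is winning.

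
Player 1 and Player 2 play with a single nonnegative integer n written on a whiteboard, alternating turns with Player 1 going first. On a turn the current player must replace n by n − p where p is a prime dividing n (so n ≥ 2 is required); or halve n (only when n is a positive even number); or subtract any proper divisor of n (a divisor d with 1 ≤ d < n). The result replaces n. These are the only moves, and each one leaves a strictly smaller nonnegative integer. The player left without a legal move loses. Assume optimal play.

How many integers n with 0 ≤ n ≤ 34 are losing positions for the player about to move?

8

Label each position W (a win for the player to move) or L (a loss). A position with no legal move is L; any other position is W exactly when some move reaches an L, and L when every move reaches a W.
n=0: no move → L
n=1: no move → L
n=2: reaches L-position 0 → W
n=3: reaches L-position 0 → W
n=4: only reaches 2(W), 3(W), all W → L
n=5: reaches L-position 0 → W
n=6: reaches L-position 4 → W
n=7: reaches L-position 0 → W
n=8: reaches L-position 4 → W
n=9: only reaches 6(W), 8(W), all W → L
n=10: reaches L-position 9 → W
n=11: reaches L-position 0 → W
n=12: reaches L-position 9 → W
n=13: reaches L-position 0 → W
n=14: only reaches 7(W), 12(W), 13(W), all W → L
n=15: reaches L-position 14 → W
n=16: reaches L-position 14 → W
n=17: reaches L-position 0 → W
n=18: reaches L-position 9 → W
n=19: reaches L-position 0 → W
n=20: only reaches 10(W), 15(W), 16(W), 18(W), 19(W), all W → L
n=21: reaches L-position 14 → W
n=22: reaches L-position 20 → W
n=23: reaches L-position 0 → W
n=24: reaches L-position 20 → W
n=25: reaches L-position 20 → W
n=26: only reaches 13(W), 24(W), 25(W), all W → L
n=27: reaches L-position 26 → W
n=28: reaches L-position 14 → W
n=29: reaches L-position 0 → W
n=30: reaches L-position 20 → W
n=31: reaches L-position 0 → W
n=32: only reaches 16(W), 24(W), 28(W), 30(W), 31(W), all W → L
n=33: reaches L-position 32 → W
n=34: reaches L-position 32 → W
L entries with 0 ≤ n ≤ 34: n = 0, 1, 4, 9, 14, 20, 26, 32; that makes 8.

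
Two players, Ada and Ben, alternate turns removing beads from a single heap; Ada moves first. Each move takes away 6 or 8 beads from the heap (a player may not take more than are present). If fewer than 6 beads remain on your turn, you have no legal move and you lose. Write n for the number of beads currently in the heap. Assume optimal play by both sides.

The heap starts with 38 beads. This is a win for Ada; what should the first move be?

Use the standard recursion: the mover loses at a terminal position; elsewhere, the mover wins exactly when some move hands the opponent an L position.
n=0: no move → L
n=1: no move → L
n=2: no move → L
n=3: no move → L
n=4: no move → L
n=5: no move → L
n=6: can move to 0, which is L ⇒ W
n=7: can move to 1, which is L ⇒ W
n=8: can move to 2, which is L ⇒ W
n=9: can move to 3, which is L ⇒ W
n=10: can move to 4, which is L ⇒ W
n=11: can move to 5, which is L ⇒ W
n=12: can move to 4, which is L ⇒ W
n=13: can move to 5, which is L ⇒ W
n=14: moves to 8(W), 6(W); every one is W ⇒ L
n=15: moves to 9(W), 7(W); every one is W ⇒ L
n=16: moves to 10(W), 8(W); every one is W ⇒ L
n=17: moves to 11(W), 9(W); every one is W ⇒ L
n=18: moves to 12(W), 10(W); every one is W ⇒ L
n=19: moves to 13(W), 11(W); every one is W ⇒ L
n=20: can move to 14, which is L ⇒ W
n=21: can move to 15, which is L ⇒ W
n=22: can move to 16, which is L ⇒ W
n=23: can move to 17, which is L ⇒ W
n=24: can move to 18, which is L ⇒ W
n=25: can move to 19, which is L ⇒ W
n=26: can move to 18, which is L ⇒ W
n=27: can move to 19, which is L ⇒ W
n=28: moves to 22(W), 20(W); every one is W ⇒ L
n=29: moves to 23(W), 21(W); every one is W ⇒ L
n=30: moves to 24(W), 22(W); every one is W ⇒ L
n=31: moves to 25(W), 23(W); every one is W ⇒ L
n=32: moves to 26(W), 24(W); every one is W ⇒ L
n=33: moves to 27(W), 25(W); every one is W ⇒ L
n=34: can move to 28, which is L ⇒ W
n=35: can move to 29, which is L ⇒ W
n=36: can move to 30, which is L ⇒ W
n=37: can move to 31, which is L ⇒ W
n=38: can move to 32, which is L ⇒ W
From 38, the L positions reachable in one move are: 32, 30. Any move reaching one of these is winning.

Remove 6, leaving 32.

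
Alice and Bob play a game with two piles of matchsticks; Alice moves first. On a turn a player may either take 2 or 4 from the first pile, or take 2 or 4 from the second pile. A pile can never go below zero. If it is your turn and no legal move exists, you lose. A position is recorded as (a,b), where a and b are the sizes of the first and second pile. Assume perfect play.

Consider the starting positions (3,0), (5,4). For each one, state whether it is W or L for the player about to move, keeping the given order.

Classify positions by backward induction: terminal positions (no move available) are L. From any other position, the mover wins iff some move reaches an L.
No move ever increases a pile, so every position that can arise here has a ≤ 5 and b ≤ 4; it is enough to label the cells with 0 ≤ a ≤ 5 and 0 ≤ b ≤ 4.
Every move lowers a or b (never raises either), so fill the grid row by row in increasing a, and left to right within a row: each cell's successors are then already labelled.
      b=0  b=1  b=2  b=3  b=4
a=0:    L    L    W    W    W
a=1:    L    L    W    W    W
a=2:    W    W    L    L    W
a=3:    W    W    L    L    W
a=4:    W    W    W    W    L
a=5:    W    W    W    W    L
Cells with no legal move (terminal, hence L): (0,0), (0,1), (1,0), (1,1).
The remaining L cells, each justified by listing all of its moves:
(2,2): only reaches (0,2)(W), (2,0)(W), all W → L
(2,3): only reaches (0,3)(W), (2,1)(W), all W → L
(3,2): only reaches (1,2)(W), (3,0)(W), all W → L
(3,3): only reaches (1,3)(W), (3,1)(W), all W → L
(4,4): only reaches (2,4)(W), (0,4)(W), (4,2)(W), (4,0)(W), all W → L
(5,4): only reaches (3,4)(W), (1,4)(W), (5,2)(W), (5,0)(W), all W → L
Every other cell has at least one move into one of the L cells above, so it is W.
(3,0): the move to (1,0) reaches an L cell, so W
(5,4): one of the L cells justified above, so L

(3,0): W, (5,4): L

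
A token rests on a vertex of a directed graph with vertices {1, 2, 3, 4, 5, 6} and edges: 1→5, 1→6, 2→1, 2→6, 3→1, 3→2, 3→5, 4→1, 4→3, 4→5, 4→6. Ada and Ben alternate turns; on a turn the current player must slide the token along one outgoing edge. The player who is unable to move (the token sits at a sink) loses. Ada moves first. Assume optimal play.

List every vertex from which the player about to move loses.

5, 6

Positions with no move are L. A position that does have a move is losing for the player to move precisely when every available move leads to a winning position for the opponent. Fill in the labels:
Every edge goes from a vertex to one that appears earlier in the order 6, 5, 1, 2, 3, 4, so processing vertices in that order labels each vertex after all of its successors.
6: no outgoing edge → L
5: no outgoing edge → L
1: reaches L-position 5 → W
2: reaches L-position 6 → W
3: reaches L-position 5 → W
4: reaches L-position 5 → W
Reading off the rows marked L gives the requested list; there are 2 such vertices.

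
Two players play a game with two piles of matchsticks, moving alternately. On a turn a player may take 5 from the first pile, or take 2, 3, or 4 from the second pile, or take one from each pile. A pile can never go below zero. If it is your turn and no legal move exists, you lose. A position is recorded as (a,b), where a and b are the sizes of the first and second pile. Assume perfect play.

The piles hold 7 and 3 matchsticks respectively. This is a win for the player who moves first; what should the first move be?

Work bottom-up. With no move the player to move loses. Otherwise the position is W if at least one move leads to an L position for the opponent, and L if every move leads to a W.
No move ever increases a pile, so every position that can arise here has a ≤ 7 and b ≤ 3; it is enough to label the cells with 0 ≤ a ≤ 7 and 0 ≤ b ≤ 3.
Every move lowers a or b (never raises either), so fill the grid row by row in increasing a, and left to right within a row: each cell's successors are then already labelled.
      b=0  b=1  b=2  b=3
a=0:    L    L    W    W
a=1:    L    W    W    W
a=2:    L    W    W    W
a=3:    L    W    W    W
a=4:    L    W    W    W
a=5:    W    W    L    L
a=6:    W    L    L    W
a=7:    W    L    W    W
Cells with no legal move (terminal, hence L): (0,0), (0,1), (1,0), (2,0), (3,0), (4,0).
The remaining L cells, each justified by listing all of its moves:
(5,2): only reaches (0,2)(W), (5,0)(W), (4,1)(W), all W → L
(5,3): only reaches (0,3)(W), (5,1)(W), (5,0)(W), (4,2)(W), all W → L
(6,1): only reaches (1,1)(W), (5,0)(W), all W → L
(6,2): only reaches (1,2)(W), (6,0)(W), (5,1)(W), all W → L
(7,1): only reaches (2,1)(W), (6,0)(W), all W → L
Every other cell has at least one move into one of the L cells above, so it is W.
From (7,3), the L positions reachable in one move are: (7,1), (6,2). Any move reaching one of these is winning.

Move to (7,1).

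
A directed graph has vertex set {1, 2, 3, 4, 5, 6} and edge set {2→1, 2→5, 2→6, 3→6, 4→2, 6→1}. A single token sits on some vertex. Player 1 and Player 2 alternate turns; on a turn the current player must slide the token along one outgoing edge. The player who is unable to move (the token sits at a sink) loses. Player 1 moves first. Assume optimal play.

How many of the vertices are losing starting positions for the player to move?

Classify positions by backward induction: terminal positions (no move available) are L. From any other position, the mover wins iff some move reaches an L.
Every edge goes from a vertex to one that appears earlier in the order 1, 5, 6, 2, 3, 4, so processing vertices in that order labels each vertex after all of its successors.
1: no outgoing edge → L
5: no outgoing edge → L
6: reaches L-position 1 → W
2: reaches L-position 5 → W
3: only reaches 6(W), which is W → L
4: only reaches 2(W), which is W → L
The L vertices are 1, 3, 4, 5; that is 4 in all.

4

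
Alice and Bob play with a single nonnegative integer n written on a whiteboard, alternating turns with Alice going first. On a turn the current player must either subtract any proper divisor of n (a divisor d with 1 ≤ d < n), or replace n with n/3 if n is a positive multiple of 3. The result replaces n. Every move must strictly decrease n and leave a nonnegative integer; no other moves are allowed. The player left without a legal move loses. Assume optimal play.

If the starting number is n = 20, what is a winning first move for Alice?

Work bottom-up. With no move the player to move loses. Otherwise the position is W if at least one move leads to an L position for the opponent, and L if every move leads to a W.
n=0: no move → L
n=1: no move → L
n=2: reaches L-position 1 → W
n=3: reaches L-position 1 → W
n=4: only reaches 2(W), 3(W), all W → L
n=5: reaches L-position 4 → W
n=6: reaches L-position 4 → W
n=7: only reaches 6(W), which is W → L
n=8: reaches L-position 4 → W
n=9: only reaches 3(W), 6(W), 8(W), all W → L
n=10: reaches L-position 9 → W
n=11: only reaches 10(W), which is W → L
n=12: reaches L-position 4 → W
n=13: only reaches 12(W), which is W → L
n=14: reaches L-position 7 → W
n=15: only reaches 5(W), 10(W), 12(W), 14(W), all W → L
n=16: reaches L-position 15 → W
n=17: only reaches 16(W), which is W → L
n=18: reaches L-position 9 → W
n=19: only reaches 18(W), which is W → L
n=20: reaches L-position 15 → W
From 20, the L positions reachable in one move are: 15, 19. Any move reaching one of these is winning.

Move to 15.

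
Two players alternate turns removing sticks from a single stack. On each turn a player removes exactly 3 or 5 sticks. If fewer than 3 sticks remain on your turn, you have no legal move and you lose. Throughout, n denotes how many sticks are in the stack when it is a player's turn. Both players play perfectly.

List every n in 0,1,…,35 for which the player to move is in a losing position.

Positions with no move are L. A position that does have a move is losing for the player to move precisely when every available move leads to a winning position for the opponent. Fill in the labels:
n=0: no move → L
n=1: no move → L
n=2: no move → L
n=3: →0(L), so W
n=4: →1(L), so W
n=5: →2(L), so W
n=6: →1(L), so W
n=7: →2(L), so W
n=8: →5(W), 3(W) — all W, so L
n=9: →6(W), 4(W) — all W, so L
n=10: →7(W), 5(W) — all W, so L
n=11: →8(L), so W
n=12: →9(L), so W
n=13: →10(L), so W
n=14: →9(L), so W
n=15: →10(L), so W
n=16: →13(W), 11(W) — all W, so L
n=17: →14(W), 12(W) — all W, so L
n=18: →15(W), 13(W) — all W, so L
n=19: →16(L), so W
n=20: →17(L), so W
n=21: →18(L), so W
n=22: →17(L), so W
n=23: →18(L), so W
n=24: →21(W), 19(W) — all W, so L
n=25: →22(W), 20(W) — all W, so L
n=26: →23(W), 21(W) — all W, so L
n=27: →24(L), so W
n=28: →25(L), so W
n=29: →26(L), so W
n=30: →25(L), so W
n=31: →26(L), so W
n=32: →29(W), 27(W) — all W, so L
n=33: →30(W), 28(W) — all W, so L
n=34: →31(W), 29(W) — all W, so L
n=35: →32(L), so W
The losing starting values of n are exactly the entries labelled L in this table (15 of them).

0, 1, 2, 8, 9, 10, 16, 17, 18, 24, 25, 26, 32, 33, 34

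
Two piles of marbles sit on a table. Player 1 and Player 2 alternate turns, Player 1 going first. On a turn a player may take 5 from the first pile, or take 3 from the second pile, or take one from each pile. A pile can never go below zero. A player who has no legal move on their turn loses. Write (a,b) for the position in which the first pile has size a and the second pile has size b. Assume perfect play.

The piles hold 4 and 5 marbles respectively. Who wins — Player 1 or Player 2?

Classify positions by backward induction: terminal positions (no move available) are L. From any other position, the mover wins iff some move reaches an L.
No move ever increases a pile, so every position that can arise here has a ≤ 4 and b ≤ 5; it is enough to label the cells with 0 ≤ a ≤ 4 and 0 ≤ b ≤ 5.
Every move lowers a or b (never raises either), so fill the grid row by row in increasing a, and left to right within a row: each cell's successors are then already labelled.
      b=0  b=1  b=2  b=3  b=4  b=5
a=0:    L    L    L    W    W    W
a=1:    L    W    W    W    L    L
a=2:    L    W    L    W    L    W
a=3:    L    W    L    W    L    W
a=4:    L    W    L    W    L    W
Cells with no legal move (terminal, hence L): (0,0), (0,1), (0,2), (1,0), (2,0), (3,0), (4,0).
The remaining L cells, each justified by listing all of its moves:
(1,4): only reaches (1,1)(W), (0,3)(W), all W → L
(1,5): only reaches (1,2)(W), (0,4)(W), all W → L
(2,2): only reaches (1,1)(W), which is W → L
(2,4): only reaches (2,1)(W), (1,3)(W), all W → L
(3,2): only reaches (2,1)(W), which is W → L
(3,4): only reaches (3,1)(W), (2,3)(W), all W → L
(4,2): only reaches (3,1)(W), which is W → L
(4,4): only reaches (4,1)(W), (3,3)(W), all W → L
Every other cell has at least one move into one of the L cells above, so it is W.
The starting position (4,5) is W: Player 1 should move to (4,2), handing over an L position.

Player 1 wins.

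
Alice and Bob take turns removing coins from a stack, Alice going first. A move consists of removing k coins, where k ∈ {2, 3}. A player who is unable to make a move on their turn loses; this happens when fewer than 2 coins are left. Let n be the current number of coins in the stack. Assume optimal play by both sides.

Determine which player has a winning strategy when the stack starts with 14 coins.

Alice wins.

Build the W/L table. Terminal = L. A non-terminal position is W if it has a move to some L; otherwise it is L.
n=0: no move → L
n=1: no move → L
n=2: →0(L), so W
n=3: →1(L), so W
n=4: →1(L), so W
n=5: →3(W), 2(W) — all W, so L
n=6: →4(W), 3(W) — all W, so L
n=7: →5(L), so W
n=8: →6(L), so W
n=9: →6(L), so W
n=10: →8(W), 7(W) — all W, so L
n=11: →9(W), 8(W) — all W, so L
n=12: →10(L), so W
n=13: →11(L), so W
n=14: →11(L), so W
The starting position 14 is W: Alice should remove 3, leaving 11, handing over an L position.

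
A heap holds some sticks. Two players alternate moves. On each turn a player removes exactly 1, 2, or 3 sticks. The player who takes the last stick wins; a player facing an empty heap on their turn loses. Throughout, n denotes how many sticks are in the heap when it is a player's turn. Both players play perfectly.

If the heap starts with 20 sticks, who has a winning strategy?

Use the standard recursion: the mover loses at a terminal position; elsewhere, the mover wins exactly when some move hands the opponent an L position.
n=0: no move → L
n=1: reaches L-position 0 → W
n=2: reaches L-position 0 → W
n=3: reaches L-position 0 → W
n=4: only reaches 3(W), 2(W), 1(W), all W → L
n=5: reaches L-position 4 → W
n=6: reaches L-position 4 → W
n=7: reaches L-position 4 → W
n=8: only reaches 7(W), 6(W), 5(W), all W → L
n=9: reaches L-position 8 → W
n=10: reaches L-position 8 → W
n=11: reaches L-position 8 → W
n=12: only reaches 11(W), 10(W), 9(W), all W → L
n=13: reaches L-position 12 → W
n=14: reaches L-position 12 → W
n=15: reaches L-position 12 → W
n=16: only reaches 15(W), 14(W), 13(W), all W → L
n=17: reaches L-position 16 → W
n=18: reaches L-position 16 → W
n=19: reaches L-position 16 → W
n=20: only reaches 19(W), 18(W), 17(W), all W → L
The starting position 20 is L: whatever the player to move does, the opponent receives a W position.

The second player wins.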